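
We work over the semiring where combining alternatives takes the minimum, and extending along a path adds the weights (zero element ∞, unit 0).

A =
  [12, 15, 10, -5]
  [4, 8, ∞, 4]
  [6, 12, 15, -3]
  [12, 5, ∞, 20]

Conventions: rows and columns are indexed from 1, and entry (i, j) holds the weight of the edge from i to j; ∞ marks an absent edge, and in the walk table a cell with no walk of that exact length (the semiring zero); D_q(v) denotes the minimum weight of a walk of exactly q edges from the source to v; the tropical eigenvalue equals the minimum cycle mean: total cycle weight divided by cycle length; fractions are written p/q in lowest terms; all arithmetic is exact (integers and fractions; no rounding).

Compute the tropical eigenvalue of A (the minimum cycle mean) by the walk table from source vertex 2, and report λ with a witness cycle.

q=0: [∞, 0, ∞, ∞]
q=1: [4, 8, ∞, 4]
q=2: [12, 9, 14, -1]
q=3: [11, 4, 22, 7]
q=4: [8, 12, 21, 6]
Optimal cycle mean attained by: cycle 1->4->2->1, total (-5) + 5 + 4, length 3.
Answer: λ = 4/3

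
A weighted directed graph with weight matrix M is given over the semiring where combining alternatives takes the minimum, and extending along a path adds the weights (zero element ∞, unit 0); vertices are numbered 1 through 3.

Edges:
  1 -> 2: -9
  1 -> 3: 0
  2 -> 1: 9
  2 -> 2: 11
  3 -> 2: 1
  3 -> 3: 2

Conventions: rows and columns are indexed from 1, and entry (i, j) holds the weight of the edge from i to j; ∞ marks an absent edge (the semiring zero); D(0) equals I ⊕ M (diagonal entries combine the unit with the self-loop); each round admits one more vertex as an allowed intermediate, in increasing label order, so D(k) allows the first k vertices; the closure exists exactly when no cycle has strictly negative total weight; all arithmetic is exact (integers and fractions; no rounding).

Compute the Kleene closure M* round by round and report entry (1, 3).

D(0):
  [0, -9, 0]
  [9, 0, ∞]
  [∞, 1, 0]
D(1):
  [0, -9, 0]
  [9, 0, 9]
  [∞, 1, 0]
D(2):
  [0, -9, 0]
  [9, 0, 9]
  [10, 1, 0]
D(3):
  [0, -9, 0]
  [9, 0, 9]
  [10, 1, 0]
Answer: M*[1][3] = 0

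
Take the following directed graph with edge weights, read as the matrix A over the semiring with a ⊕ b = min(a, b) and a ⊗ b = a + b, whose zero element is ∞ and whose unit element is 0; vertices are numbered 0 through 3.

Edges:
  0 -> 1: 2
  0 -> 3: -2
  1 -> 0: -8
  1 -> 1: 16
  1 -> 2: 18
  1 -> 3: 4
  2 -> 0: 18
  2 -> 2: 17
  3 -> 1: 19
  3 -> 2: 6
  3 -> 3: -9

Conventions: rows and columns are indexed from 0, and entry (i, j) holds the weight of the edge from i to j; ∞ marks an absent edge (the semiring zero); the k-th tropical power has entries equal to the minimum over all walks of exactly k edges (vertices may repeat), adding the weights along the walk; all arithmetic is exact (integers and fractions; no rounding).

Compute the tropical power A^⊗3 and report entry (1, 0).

A^⊗2:
  [-6, 17, 4, -11]
  [8, -6, 10, -10]
  [35, 20, 34, 16]
  [11, 10, -3, -18]
A^⊗3:
  [9, -4, -5, -20]
  [-14, 9, -4, -19]
  [12, 35, 22, 7]
  [2, 1, -12, -27]
Key observation: the optimum is the walk 1->0->1->0, with weight (-8) + 2 + (-8) = -14.
Optimal value attained by: walk 1->0->1->0.
Answer: (A^⊗3)[1][0] = -14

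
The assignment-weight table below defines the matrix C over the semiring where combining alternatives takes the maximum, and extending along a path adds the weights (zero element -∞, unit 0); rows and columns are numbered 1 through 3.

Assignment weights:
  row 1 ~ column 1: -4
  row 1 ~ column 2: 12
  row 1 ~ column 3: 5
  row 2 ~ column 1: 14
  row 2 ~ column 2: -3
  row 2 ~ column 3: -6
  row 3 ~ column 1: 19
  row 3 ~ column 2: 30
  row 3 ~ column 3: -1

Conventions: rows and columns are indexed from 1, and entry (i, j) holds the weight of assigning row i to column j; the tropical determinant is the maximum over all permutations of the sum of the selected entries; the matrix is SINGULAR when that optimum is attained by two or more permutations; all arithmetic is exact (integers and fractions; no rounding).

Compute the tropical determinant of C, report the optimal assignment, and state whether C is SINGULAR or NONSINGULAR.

σ = (1, 2, 3): (-4) + (-3) + (-1) = -8
σ = (1, 3, 2): (-4) + (-6) + 30 = 20
σ = (2, 1, 3): 12 + 14 + (-1) = 25
σ = (2, 3, 1): 12 + (-6) + 19 = 25
σ = (3, 1, 2): 5 + 14 + 30 = 49
σ = (3, 2, 1): 5 + (-3) + 19 = 21
Optimal value attained by: σ = (3, 1, 2).
Answer: det⊕(C) = 49; verdict: NONSINGULAR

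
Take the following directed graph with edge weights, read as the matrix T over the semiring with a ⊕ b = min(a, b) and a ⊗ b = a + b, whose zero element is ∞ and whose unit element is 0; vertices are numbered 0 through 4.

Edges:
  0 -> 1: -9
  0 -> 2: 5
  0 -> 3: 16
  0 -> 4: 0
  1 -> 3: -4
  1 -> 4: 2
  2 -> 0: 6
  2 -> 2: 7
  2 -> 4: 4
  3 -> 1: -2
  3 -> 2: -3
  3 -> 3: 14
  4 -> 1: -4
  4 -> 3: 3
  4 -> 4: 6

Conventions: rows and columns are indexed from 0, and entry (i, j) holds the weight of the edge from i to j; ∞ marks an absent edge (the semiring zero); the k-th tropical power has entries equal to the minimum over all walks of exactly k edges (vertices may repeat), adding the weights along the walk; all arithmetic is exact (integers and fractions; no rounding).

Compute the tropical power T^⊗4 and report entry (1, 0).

T^⊗2:
  [11, -4, 12, -13, -7]
  [∞, -6, -7, 5, 8]
  [13, -3, 11, 7, 6]
  [3, 12, 4, -6, 0]
  [∞, 1, 0, -8, -2]
T^⊗3:
  [18, -15, -16, -8, -2]
  [-1, 3, 0, -10, -4]
  [17, 2, 4, -7, -1]
  [10, -8, -9, 3, 3]
  [6, -10, -11, -3, 3]
T^⊗4:
  [-10, -10, -11, -19, -13]
  [6, -12, -13, -1, -1]
  [10, -9, -10, -2, 4]
  [-3, -1, -2, -12, -6]
  [-5, -5, -6, -14, -8]
Key observation: the optimum is the walk 1->3->2->2->0, with weight (-4) + (-3) + 7 + 6 = 6.
Optimal value attained by: walk 1->3->2->2->0.
Answer: (T^⊗4)[1][0] = 6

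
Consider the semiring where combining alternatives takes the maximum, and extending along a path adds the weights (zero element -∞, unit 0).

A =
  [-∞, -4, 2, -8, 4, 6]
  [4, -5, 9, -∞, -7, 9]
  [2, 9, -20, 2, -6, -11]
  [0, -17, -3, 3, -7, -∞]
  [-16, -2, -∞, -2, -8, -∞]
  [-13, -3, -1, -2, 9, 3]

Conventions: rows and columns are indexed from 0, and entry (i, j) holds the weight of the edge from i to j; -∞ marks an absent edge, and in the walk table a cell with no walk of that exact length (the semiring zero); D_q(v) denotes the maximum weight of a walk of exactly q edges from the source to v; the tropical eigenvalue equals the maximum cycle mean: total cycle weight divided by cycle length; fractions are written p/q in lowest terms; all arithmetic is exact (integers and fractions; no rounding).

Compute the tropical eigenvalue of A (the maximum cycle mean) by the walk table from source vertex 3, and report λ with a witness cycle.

q=0: [-∞, -∞, -∞, 0, -∞, -∞]
q=1: [0, -17, -3, 3, -7, -∞]
q=2: [3, 6, 2, 6, 4, 6]
q=3: [10, 11, 15, 9, 15, 15]
q=4: [17, 24, 20, 17, 24, 20]
q=5: [28, 29, 33, 22, 29, 33]
q=6: [35, 42, 38, 35, 42, 38]
Optimal cycle mean attained by: cycle 1->2->1, total 9 + 9, length 2.
Answer: λ = 9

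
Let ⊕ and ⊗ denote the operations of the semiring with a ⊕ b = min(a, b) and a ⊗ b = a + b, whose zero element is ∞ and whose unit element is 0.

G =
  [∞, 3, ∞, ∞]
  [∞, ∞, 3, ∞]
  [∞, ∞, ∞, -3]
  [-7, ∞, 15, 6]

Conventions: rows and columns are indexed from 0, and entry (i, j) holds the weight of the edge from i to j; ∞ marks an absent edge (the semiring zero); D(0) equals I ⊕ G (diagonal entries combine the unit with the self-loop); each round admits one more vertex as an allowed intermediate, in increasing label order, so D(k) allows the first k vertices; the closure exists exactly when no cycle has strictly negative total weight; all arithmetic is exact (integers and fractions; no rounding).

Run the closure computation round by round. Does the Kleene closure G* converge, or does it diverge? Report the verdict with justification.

D(0):
  [0, 3, ∞, ∞]
  [∞, 0, 3, ∞]
  [∞, ∞, 0, -3]
  [-7, ∞, 15, 0]
D(1):
  [0, 3, ∞, ∞]
  [∞, 0, 3, ∞]
  [∞, ∞, 0, -3]
  [-7, -4, 15, 0]
D(2):
  [0, 3, 6, ∞]
  [∞, 0, 3, ∞]
  [∞, ∞, 0, -3]
  [-7, -4, -1, 0]
Detection: at round 3, diagonal entry (3, 3) turns strictly negative.
Key observation: the cycle 3->0->1->2->3 has total weight (-7) + 3 + 3 + (-3), which is strictly negative.
Answer: DIVERGES — negative cycle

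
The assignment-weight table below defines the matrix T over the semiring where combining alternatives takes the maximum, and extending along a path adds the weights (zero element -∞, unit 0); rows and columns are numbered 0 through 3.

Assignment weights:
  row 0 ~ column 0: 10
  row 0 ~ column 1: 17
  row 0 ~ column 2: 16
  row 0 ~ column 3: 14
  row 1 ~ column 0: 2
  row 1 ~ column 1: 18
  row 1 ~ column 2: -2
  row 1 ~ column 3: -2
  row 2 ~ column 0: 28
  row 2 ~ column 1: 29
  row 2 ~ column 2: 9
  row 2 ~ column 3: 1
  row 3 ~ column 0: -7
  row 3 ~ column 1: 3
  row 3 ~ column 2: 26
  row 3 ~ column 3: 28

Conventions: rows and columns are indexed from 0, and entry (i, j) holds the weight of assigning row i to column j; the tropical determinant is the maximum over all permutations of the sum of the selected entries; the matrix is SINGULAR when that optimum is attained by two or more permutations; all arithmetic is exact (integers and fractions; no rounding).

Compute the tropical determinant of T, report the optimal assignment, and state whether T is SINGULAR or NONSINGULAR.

σ = (0, 1, 2, 3): 10 + 18 + 9 + 28 = 65
σ = (0, 1, 3, 2): 10 + 18 + 1 + 26 = 55
σ = (0, 2, 1, 3): 10 + (-2) + 29 + 28 = 65
σ = (0, 2, 3, 1): 10 + (-2) + 1 + 3 = 12
σ = (0, 3, 1, 2): 10 + (-2) + 29 + 26 = 63
σ = (0, 3, 2, 1): 10 + (-2) + 9 + 3 = 20
σ = (1, 0, 2, 3): 17 + 2 + 9 + 28 = 56
σ = (1, 0, 3, 2): 17 + 2 + 1 + 26 = 46
σ = (1, 2, 0, 3): 17 + (-2) + 28 + 28 = 71
σ = (1, 2, 3, 0): 17 + (-2) + 1 + (-7) = 9
σ = (1, 3, 0, 2): 17 + (-2) + 28 + 26 = 69
σ = (1, 3, 2, 0): 17 + (-2) + 9 + (-7) = 17
σ = (2, 0, 1, 3): 16 + 2 + 29 + 28 = 75
σ = (2, 0, 3, 1): 16 + 2 + 1 + 3 = 22
σ = (2, 1, 0, 3): 16 + 18 + 28 + 28 = 90
σ = (2, 1, 3, 0): 16 + 18 + 1 + (-7) = 28
σ = (2, 3, 0, 1): 16 + (-2) + 28 + 3 = 45
σ = (2, 3, 1, 0): 16 + (-2) + 29 + (-7) = 36
σ = (3, 0, 1, 2): 14 + 2 + 29 + 26 = 71
σ = (3, 0, 2, 1): 14 + 2 + 9 + 3 = 28
σ = (3, 1, 0, 2): 14 + 18 + 28 + 26 = 86
σ = (3, 1, 2, 0): 14 + 18 + 9 + (-7) = 34
σ = (3, 2, 0, 1): 14 + (-2) + 28 + 3 = 43
σ = (3, 2, 1, 0): 14 + (-2) + 29 + (-7) = 34
Optimal value attained by: σ = (2, 1, 0, 3).
Answer: det⊕(T) = 90; verdict: NONSINGULAR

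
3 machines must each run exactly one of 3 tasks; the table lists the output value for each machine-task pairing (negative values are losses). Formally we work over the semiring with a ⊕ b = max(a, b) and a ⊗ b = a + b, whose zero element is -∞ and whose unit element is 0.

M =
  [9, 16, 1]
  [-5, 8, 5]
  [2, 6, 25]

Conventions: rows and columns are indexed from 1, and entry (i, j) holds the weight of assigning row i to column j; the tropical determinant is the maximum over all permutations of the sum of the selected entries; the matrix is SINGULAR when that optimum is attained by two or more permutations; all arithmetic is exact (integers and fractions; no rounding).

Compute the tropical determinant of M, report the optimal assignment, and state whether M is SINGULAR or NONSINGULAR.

σ = (1, 2, 3): 9 + 8 + 25 = 42
σ = (1, 3, 2): 9 + 5 + 6 = 20
σ = (2, 1, 3): 16 + (-5) + 25 = 36
σ = (2, 3, 1): 16 + 5 + 2 = 23
σ = (3, 1, 2): 1 + (-5) + 6 = 2
σ = (3, 2, 1): 1 + 8 + 2 = 11
Optimal value attained by: σ = (1, 2, 3).
Answer: det⊕(M) = 42; verdict: NONSINGULAR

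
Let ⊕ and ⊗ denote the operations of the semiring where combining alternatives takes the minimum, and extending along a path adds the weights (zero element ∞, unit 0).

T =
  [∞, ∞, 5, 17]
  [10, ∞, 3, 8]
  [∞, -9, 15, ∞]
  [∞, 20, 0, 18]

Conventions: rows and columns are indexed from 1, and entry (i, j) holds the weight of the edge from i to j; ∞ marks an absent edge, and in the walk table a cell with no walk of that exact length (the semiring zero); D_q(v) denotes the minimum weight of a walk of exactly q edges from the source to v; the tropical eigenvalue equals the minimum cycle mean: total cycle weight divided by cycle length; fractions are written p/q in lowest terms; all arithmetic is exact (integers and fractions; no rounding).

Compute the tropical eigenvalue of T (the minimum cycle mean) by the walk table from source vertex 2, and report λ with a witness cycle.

q=0: [∞, 0, ∞, ∞]
q=1: [10, ∞, 3, 8]
q=2: [∞, -6, 8, 26]
q=3: [4, -1, -3, 2]
q=4: [9, -12, 2, 7]
Optimal cycle mean attained by: cycle 2->3->2, total 3 + (-9), length 2.
Answer: λ = -3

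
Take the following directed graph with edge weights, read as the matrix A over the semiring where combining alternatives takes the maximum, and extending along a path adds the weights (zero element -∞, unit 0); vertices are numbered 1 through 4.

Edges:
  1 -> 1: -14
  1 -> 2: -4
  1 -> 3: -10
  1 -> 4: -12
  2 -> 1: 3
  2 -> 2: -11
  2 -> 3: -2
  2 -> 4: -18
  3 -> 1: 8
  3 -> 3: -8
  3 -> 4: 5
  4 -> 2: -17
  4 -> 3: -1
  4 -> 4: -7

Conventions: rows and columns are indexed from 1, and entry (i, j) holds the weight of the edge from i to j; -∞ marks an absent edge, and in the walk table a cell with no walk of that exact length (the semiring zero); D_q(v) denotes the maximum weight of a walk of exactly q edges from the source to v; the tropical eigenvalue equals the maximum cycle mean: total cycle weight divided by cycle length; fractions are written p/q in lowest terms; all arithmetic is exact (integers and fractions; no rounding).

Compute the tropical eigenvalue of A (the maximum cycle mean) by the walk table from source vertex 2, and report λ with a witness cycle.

q=0: [-∞, 0, -∞, -∞]
q=1: [3, -11, -2, -18]
q=2: [6, -1, -7, 3]
q=3: [2, 2, 2, -2]
q=4: [10, -2, 0, 7]
Optimal cycle mean attained by: cycle 3->4->3, total 5 + (-1), length 2.
Answer: λ = 2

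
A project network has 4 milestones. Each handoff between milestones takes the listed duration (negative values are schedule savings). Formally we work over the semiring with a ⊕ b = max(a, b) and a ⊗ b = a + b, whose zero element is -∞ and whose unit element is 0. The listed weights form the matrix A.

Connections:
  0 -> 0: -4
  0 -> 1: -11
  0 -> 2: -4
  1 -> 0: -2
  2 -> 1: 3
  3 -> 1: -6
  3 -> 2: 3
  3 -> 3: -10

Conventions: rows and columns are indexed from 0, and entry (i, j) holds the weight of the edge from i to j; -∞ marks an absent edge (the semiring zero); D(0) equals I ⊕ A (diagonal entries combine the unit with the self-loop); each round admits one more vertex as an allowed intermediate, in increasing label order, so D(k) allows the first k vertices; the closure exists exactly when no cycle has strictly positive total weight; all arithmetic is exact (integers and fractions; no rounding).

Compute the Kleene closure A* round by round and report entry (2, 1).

D(0):
  [0, -11, -4, -∞]
  [-2, 0, -∞, -∞]
  [-∞, 3, 0, -∞]
  [-∞, -6, 3, 0]
D(1):
  [0, -11, -4, -∞]
  [-2, 0, -6, -∞]
  [-∞, 3, 0, -∞]
  [-∞, -6, 3, 0]
D(2):
  [0, -11, -4, -∞]
  [-2, 0, -6, -∞]
  [1, 3, 0, -∞]
  [-8, -6, 3, 0]
D(3):
  [0, -1, -4, -∞]
  [-2, 0, -6, -∞]
  [1, 3, 0, -∞]
  [4, 6, 3, 0]
D(4):
  [0, -1, -4, -∞]
  [-2, 0, -6, -∞]
  [1, 3, 0, -∞]
  [4, 6, 3, 0]
Answer: A*[2][1] = 3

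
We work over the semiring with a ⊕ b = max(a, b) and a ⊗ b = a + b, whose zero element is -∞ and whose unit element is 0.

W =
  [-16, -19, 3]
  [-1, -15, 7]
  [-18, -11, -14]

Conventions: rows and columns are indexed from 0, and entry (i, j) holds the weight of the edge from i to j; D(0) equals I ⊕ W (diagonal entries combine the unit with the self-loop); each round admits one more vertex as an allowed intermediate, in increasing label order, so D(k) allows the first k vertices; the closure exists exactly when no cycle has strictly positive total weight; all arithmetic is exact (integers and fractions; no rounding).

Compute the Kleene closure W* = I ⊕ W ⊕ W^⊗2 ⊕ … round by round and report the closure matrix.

D(0):
  [0, -19, 3]
  [-1, 0, 7]
  [-18, -11, 0]
D(1):
  [0, -19, 3]
  [-1, 0, 7]
  [-18, -11, 0]
D(2):
  [0, -19, 3]
  [-1, 0, 7]
  [-12, -11, 0]
D(3):
  [0, -8, 3]
  [-1, 0, 7]
  [-12, -11, 0]
Answer: W* = [[0, -8, 3], [-1, 0, 7], [-12, -11, 0]]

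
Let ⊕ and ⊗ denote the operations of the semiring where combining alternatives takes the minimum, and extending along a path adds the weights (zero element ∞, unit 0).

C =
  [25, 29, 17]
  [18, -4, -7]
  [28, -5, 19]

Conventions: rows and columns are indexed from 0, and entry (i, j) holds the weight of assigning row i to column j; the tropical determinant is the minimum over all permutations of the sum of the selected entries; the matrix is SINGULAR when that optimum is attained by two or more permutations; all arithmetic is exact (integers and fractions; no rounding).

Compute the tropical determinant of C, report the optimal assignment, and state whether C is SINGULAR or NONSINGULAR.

σ = (0, 1, 2): 25 + (-4) + 19 = 40
σ = (0, 2, 1): 25 + (-7) + (-5) = 13
σ = (1, 0, 2): 29 + 18 + 19 = 66
σ = (1, 2, 0): 29 + (-7) + 28 = 50
σ = (2, 0, 1): 17 + 18 + (-5) = 30
σ = (2, 1, 0): 17 + (-4) + 28 = 41
Optimal value attained by: σ = (0, 2, 1).
Answer: det⊕(C) = 13; verdict: NONSINGULAR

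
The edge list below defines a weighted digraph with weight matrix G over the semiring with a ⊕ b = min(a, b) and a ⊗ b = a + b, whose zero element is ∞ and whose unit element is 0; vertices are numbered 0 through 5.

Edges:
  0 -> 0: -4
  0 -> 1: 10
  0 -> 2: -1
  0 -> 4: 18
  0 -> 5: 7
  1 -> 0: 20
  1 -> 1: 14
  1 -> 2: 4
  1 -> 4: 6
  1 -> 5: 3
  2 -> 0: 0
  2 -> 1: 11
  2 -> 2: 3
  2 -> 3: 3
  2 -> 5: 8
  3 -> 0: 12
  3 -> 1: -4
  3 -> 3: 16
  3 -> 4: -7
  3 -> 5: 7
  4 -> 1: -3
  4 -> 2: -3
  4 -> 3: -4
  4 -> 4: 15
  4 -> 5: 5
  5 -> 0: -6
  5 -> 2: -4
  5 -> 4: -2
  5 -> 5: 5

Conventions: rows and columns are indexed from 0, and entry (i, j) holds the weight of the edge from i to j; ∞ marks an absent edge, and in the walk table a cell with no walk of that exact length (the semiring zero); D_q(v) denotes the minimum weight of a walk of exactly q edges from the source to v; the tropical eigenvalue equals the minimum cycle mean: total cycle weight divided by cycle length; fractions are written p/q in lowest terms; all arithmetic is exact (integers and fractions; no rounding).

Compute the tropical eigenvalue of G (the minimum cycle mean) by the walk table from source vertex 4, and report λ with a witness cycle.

q=0: [∞, ∞, ∞, ∞, 0, ∞]
q=1: [∞, -3, -3, -4, 15, 5]
q=2: [-3, -8, 0, 0, -11, 0]
q=3: [-7, -14, -14, -15, -7, -6]
q=4: [-14, -19, -11, -11, -22, -11]
q=5: [-18, -25, -25, -26, -18, -17]
q=6: [-25, -30, -22, -22, -33, -22]
Optimal cycle mean attained by: cycle 3->4->3, total (-7) + (-4), length 2.
Answer: λ = -11/2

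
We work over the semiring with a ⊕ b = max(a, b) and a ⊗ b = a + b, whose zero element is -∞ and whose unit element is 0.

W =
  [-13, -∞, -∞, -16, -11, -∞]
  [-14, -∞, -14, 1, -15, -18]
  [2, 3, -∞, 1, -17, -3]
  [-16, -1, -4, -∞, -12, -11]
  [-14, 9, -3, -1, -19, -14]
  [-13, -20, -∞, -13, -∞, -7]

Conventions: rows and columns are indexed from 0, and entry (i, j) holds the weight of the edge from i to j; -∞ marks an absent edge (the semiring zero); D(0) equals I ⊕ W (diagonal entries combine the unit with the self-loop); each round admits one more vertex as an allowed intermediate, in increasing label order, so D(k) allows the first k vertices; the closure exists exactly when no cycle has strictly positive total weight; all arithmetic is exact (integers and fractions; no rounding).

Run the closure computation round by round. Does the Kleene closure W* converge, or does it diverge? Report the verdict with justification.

D(0):
  [0, -∞, -∞, -16, -11, -∞]
  [-14, 0, -14, 1, -15, -18]
  [2, 3, 0, 1, -17, -3]
  [-16, -1, -4, 0, -12, -11]
  [-14, 9, -3, -1, 0, -14]
  [-13, -20, -∞, -13, -∞, 0]
D(1):
  [0, -∞, -∞, -16, -11, -∞]
  [-14, 0, -14, 1, -15, -18]
  [2, 3, 0, 1, -9, -3]
  [-16, -1, -4, 0, -12, -11]
  [-14, 9, -3, -1, 0, -14]
  [-13, -20, -∞, -13, -24, 0]
D(2):
  [0, -∞, -∞, -16, -11, -∞]
  [-14, 0, -14, 1, -15, -18]
  [2, 3, 0, 4, -9, -3]
  [-15, -1, -4, 0, -12, -11]
  [-5, 9, -3, 10, 0, -9]
  [-13, -20, -34, -13, -24, 0]
D(3):
  [0, -∞, -∞, -16, -11, -∞]
  [-12, 0, -14, 1, -15, -17]
  [2, 3, 0, 4, -9, -3]
  [-2, -1, -4, 0, -12, -7]
  [-1, 9, -3, 10, 0, -6]
  [-13, -20, -34, -13, -24, 0]
D(4):
  [0, -17, -20, -16, -11, -23]
  [-1, 0, -3, 1, -11, -6]
  [2, 3, 0, 4, -8, -3]
  [-2, -1, -4, 0, -12, -7]
  [8, 9, 6, 10, 0, 3]
  [-13, -14, -17, -13, -24, 0]
D(5):
  [0, -2, -5, -1, -11, -8]
  [-1, 0, -3, 1, -11, -6]
  [2, 3, 0, 4, -8, -3]
  [-2, -1, -4, 0, -12, -7]
  [8, 9, 6, 10, 0, 3]
  [-13, -14, -17, -13, -24, 0]
D(6):
  [0, -2, -5, -1, -11, -8]
  [-1, 0, -3, 1, -11, -6]
  [2, 3, 0, 4, -8, -3]
  [-2, -1, -4, 0, -12, -7]
  [8, 9, 6, 10, 0, 3]
  [-13, -14, -17, -13, -24, 0]
Key observation: every diagonal entry stays at the unit through all rounds, so no improving cycle exists.
Answer: CONVERGES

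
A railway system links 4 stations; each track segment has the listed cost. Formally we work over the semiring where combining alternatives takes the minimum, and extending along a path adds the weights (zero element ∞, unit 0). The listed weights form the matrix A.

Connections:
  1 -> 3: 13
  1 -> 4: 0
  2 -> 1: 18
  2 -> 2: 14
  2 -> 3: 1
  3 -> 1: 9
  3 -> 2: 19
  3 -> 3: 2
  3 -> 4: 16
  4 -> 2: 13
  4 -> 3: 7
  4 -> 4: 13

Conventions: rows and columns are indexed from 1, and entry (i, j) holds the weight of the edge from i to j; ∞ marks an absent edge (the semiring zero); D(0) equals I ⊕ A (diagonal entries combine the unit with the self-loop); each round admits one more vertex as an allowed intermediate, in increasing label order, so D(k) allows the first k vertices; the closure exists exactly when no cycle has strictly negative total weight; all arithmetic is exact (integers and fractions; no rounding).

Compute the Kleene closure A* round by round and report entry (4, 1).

D(0):
  [0, ∞, 13, 0]
  [18, 0, 1, ∞]
  [9, 19, 0, 16]
  [∞, 13, 7, 0]
D(1):
  [0, ∞, 13, 0]
  [18, 0, 1, 18]
  [9, 19, 0, 9]
  [∞, 13, 7, 0]
D(2):
  [0, ∞, 13, 0]
  [18, 0, 1, 18]
  [9, 19, 0, 9]
  [31, 13, 7, 0]
D(3):
  [0, 32, 13, 0]
  [10, 0, 1, 10]
  [9, 19, 0, 9]
  [16, 13, 7, 0]
D(4):
  [0, 13, 7, 0]
  [10, 0, 1, 10]
  [9, 19, 0, 9]
  [16, 13, 7, 0]
Answer: A*[4][1] = 16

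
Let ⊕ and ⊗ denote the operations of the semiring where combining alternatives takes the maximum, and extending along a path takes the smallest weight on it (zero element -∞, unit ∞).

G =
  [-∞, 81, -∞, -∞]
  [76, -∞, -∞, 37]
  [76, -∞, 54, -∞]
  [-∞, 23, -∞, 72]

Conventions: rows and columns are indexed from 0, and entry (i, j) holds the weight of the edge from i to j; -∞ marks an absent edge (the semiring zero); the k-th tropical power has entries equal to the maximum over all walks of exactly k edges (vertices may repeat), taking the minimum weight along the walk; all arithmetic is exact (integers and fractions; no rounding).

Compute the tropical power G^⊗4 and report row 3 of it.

G^⊗2:
  [76, -∞, -∞, 37]
  [-∞, 76, -∞, 37]
  [54, 76, 54, -∞]
  [23, 23, -∞, 72]
G^⊗3:
  [-∞, 76, -∞, 37]
  [76, 23, -∞, 37]
  [76, 54, 54, 37]
  [23, 23, -∞, 72]
G^⊗4:
  [76, 23, -∞, 37]
  [23, 76, -∞, 37]
  [54, 76, 54, 37]
  [23, 23, -∞, 72]
Answer: row 3 of G^⊗4 = [23, 23, -∞, 72]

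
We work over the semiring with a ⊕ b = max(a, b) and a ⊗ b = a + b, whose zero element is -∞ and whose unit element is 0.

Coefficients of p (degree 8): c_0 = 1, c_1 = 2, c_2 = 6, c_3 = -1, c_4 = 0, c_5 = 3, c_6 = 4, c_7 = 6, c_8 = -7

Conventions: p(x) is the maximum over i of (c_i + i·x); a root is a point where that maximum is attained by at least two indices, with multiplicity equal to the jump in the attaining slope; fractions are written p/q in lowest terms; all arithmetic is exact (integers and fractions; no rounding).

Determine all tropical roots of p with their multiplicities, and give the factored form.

hull edge (i=0, c=1) to (i=2, c=6): slope 5/2, span 2
hull edge (i=2, c=6) to (i=7, c=6): slope 0, span 5
hull edge (i=7, c=6) to (i=8, c=-7): slope -13, span 1
Factored form: p(x) = -7 ⊗ (x ⊕ (-5/2)) ⊗ (x ⊕ (-5/2)) ⊗ (x ⊕ 0) ⊗ (x ⊕ 0) ⊗ (x ⊕ 0) ⊗ (x ⊕ 0) ⊗ (x ⊕ 0) ⊗ (x ⊕ 13)
Answer: roots = -5/2 (mult 2), 0 (mult 5), 13 (mult 1)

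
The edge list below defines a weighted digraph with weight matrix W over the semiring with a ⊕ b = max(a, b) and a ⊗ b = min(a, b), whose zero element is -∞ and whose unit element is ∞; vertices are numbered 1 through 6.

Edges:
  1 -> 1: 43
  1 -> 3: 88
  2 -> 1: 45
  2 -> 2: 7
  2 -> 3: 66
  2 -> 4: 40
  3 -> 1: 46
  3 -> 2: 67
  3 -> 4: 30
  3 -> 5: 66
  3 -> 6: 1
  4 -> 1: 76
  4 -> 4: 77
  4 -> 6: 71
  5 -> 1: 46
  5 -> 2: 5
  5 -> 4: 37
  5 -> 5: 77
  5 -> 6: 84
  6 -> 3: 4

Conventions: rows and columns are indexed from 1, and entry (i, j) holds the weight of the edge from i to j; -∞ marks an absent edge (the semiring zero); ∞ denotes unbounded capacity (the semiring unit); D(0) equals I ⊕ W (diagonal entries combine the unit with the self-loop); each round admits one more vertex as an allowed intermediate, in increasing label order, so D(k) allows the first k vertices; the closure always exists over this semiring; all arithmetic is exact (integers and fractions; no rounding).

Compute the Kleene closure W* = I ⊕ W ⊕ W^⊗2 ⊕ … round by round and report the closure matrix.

D(0):
  [∞, -∞, 88, -∞, -∞, -∞]
  [45, ∞, 66, 40, -∞, -∞]
  [46, 67, ∞, 30, 66, 1]
  [76, -∞, -∞, ∞, -∞, 71]
  [46, 5, -∞, 37, ∞, 84]
  [-∞, -∞, 4, -∞, -∞, ∞]
D(1):
  [∞, -∞, 88, -∞, -∞, -∞]
  [45, ∞, 66, 40, -∞, -∞]
  [46, 67, ∞, 30, 66, 1]
  [76, -∞, 76, ∞, -∞, 71]
  [46, 5, 46, 37, ∞, 84]
  [-∞, -∞, 4, -∞, -∞, ∞]
D(2):
  [∞, -∞, 88, -∞, -∞, -∞]
  [45, ∞, 66, 40, -∞, -∞]
  [46, 67, ∞, 40, 66, 1]
  [76, -∞, 76, ∞, -∞, 71]
  [46, 5, 46, 37, ∞, 84]
  [-∞, -∞, 4, -∞, -∞, ∞]
D(3):
  [∞, 67, 88, 40, 66, 1]
  [46, ∞, 66, 40, 66, 1]
  [46, 67, ∞, 40, 66, 1]
  [76, 67, 76, ∞, 66, 71]
  [46, 46, 46, 40, ∞, 84]
  [4, 4, 4, 4, 4, ∞]
D(4):
  [∞, 67, 88, 40, 66, 40]
  [46, ∞, 66, 40, 66, 40]
  [46, 67, ∞, 40, 66, 40]
  [76, 67, 76, ∞, 66, 71]
  [46, 46, 46, 40, ∞, 84]
  [4, 4, 4, 4, 4, ∞]
D(5):
  [∞, 67, 88, 40, 66, 66]
  [46, ∞, 66, 40, 66, 66]
  [46, 67, ∞, 40, 66, 66]
  [76, 67, 76, ∞, 66, 71]
  [46, 46, 46, 40, ∞, 84]
  [4, 4, 4, 4, 4, ∞]
D(6):
  [∞, 67, 88, 40, 66, 66]
  [46, ∞, 66, 40, 66, 66]
  [46, 67, ∞, 40, 66, 66]
  [76, 67, 76, ∞, 66, 71]
  [46, 46, 46, 40, ∞, 84]
  [4, 4, 4, 4, 4, ∞]
Answer: W* = [[∞, 67, 88, 40, 66, 66], [46, ∞, 66, 40, 66, 66], [46, 67, ∞, 40, 66, 66], [76, 67, 76, ∞, 66, 71], [46, 46, 46, 40, ∞, 84], [4, 4, 4, 4, 4, ∞]]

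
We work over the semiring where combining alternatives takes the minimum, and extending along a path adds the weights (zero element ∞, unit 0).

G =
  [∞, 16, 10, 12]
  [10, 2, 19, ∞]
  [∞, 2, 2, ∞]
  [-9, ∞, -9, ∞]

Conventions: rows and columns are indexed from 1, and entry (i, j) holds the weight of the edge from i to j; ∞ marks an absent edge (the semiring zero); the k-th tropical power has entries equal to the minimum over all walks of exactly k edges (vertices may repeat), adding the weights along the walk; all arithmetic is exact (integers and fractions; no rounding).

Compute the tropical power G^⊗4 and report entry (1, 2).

G^⊗2:
  [3, 12, 3, ∞]
  [12, 4, 20, 22]
  [12, 4, 4, ∞]
  [∞, -7, -7, 3]
G^⊗3:
  [22, 5, 5, 15]
  [13, 6, 13, 24]
  [14, 6, 6, 24]
  [-6, -5, -6, ∞]
G^⊗4:
  [6, 7, 6, 34]
  [15, 8, 15, 25]
  [15, 8, 8, 26]
  [5, -4, -4, 6]
Key observation: the optimum is the walk 1->4->3->2->2, with weight 12 + (-9) + 2 + 2 = 7.
Optimal value attained by: walk 1->4->3->2->2.
Answer: (G^⊗4)[1][2] = 7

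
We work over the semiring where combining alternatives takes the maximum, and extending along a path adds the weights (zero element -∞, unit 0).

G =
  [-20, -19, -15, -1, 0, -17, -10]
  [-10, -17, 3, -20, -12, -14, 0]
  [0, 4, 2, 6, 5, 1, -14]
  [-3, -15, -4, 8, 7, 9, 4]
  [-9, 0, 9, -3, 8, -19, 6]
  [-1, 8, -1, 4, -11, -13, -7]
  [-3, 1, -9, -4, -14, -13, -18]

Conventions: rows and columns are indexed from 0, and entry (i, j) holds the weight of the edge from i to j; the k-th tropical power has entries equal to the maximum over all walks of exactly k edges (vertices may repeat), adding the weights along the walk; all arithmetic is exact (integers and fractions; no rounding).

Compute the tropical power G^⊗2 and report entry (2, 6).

G^⊗2:
  [-4, 0, 9, 7, 8, 8, 6]
  [3, 7, 5, 9, 8, 4, -6]
  [3, 9, 14, 14, 13, 15, 11]
  [8, 17, 16, 16, 15, 17, 13]
  [9, 13, 17, 15, 16, 10, 14]
  [1, 3, 11, 12, 11, 13, 8]
  [-7, -5, 4, 4, 3, 5, 1]
Key observation: the optimum is the walk 2->4->6, with weight 5 + 6 = 11.
Optimal value attained by: walk 2->4->6.
Answer: (G^⊗2)[2][6] = 11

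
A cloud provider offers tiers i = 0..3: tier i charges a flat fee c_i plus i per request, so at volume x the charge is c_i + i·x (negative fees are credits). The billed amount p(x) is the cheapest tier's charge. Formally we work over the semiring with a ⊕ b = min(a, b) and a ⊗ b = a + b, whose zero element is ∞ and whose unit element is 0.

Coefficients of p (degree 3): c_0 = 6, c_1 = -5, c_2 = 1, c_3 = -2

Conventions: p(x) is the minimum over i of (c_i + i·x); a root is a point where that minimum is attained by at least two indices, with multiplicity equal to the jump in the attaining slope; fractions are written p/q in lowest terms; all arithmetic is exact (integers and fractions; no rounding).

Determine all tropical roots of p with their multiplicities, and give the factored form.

hull edge (i=0, c=6) to (i=1, c=-5): slope -11, span 1
hull edge (i=1, c=-5) to (i=3, c=-2): slope 3/2, span 2
Factored form: p(x) = -2 ⊗ (x ⊕ (-3/2)) ⊗ (x ⊕ (-3/2)) ⊗ (x ⊕ 11)
Answer: roots = -3/2 (mult 2), 11 (mult 1)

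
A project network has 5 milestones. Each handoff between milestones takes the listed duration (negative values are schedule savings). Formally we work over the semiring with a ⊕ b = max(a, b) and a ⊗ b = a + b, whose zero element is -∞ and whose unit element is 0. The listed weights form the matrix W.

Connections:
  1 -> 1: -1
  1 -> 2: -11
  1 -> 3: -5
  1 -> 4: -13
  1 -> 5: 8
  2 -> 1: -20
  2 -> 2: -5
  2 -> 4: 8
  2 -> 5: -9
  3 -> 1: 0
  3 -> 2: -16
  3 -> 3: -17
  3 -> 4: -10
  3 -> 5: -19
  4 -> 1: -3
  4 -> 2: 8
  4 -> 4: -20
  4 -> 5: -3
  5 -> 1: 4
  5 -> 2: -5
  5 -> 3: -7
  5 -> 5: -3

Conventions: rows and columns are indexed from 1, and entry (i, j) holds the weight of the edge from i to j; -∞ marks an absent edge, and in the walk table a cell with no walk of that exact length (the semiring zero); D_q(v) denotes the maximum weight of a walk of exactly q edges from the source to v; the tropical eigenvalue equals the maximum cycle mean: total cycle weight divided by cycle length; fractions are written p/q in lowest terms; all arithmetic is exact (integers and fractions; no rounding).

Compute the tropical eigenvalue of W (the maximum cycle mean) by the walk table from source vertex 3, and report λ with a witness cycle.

q=0: [-∞, -∞, 0, -∞, -∞]
q=1: [0, -16, -17, -10, -19]
q=2: [-1, -2, -5, -8, 8]
q=3: [12, 3, 1, 6, 7]
q=4: [11, 14, 7, 11, 20]
q=5: [24, 19, 13, 22, 19]
Optimal cycle mean attained by: cycle 2->4->2, total 8 + 8, length 2.
Answer: λ = 8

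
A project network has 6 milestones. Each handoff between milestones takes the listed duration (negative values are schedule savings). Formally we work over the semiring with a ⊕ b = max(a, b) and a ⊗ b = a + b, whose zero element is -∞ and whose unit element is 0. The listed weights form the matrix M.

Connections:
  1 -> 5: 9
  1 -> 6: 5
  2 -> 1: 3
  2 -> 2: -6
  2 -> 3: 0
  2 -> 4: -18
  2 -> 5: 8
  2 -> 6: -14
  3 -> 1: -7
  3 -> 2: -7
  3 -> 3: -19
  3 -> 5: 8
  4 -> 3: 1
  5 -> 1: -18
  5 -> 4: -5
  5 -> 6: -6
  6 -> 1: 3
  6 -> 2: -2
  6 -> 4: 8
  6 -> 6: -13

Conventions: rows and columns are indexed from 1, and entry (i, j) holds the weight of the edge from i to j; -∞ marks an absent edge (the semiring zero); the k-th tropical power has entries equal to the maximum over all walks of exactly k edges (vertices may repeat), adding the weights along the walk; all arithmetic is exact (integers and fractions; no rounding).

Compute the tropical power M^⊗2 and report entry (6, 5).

M^⊗2:
  [8, 3, -∞, 13, -∞, 3]
  [-3, -7, -6, 3, 12, 8]
  [-4, -13, -7, 3, 2, 2]
  [-6, -6, -18, -∞, 9, -∞]
  [-3, -8, -4, 2, -9, -13]
  [1, -8, 9, -5, 12, 8]
Key observation: the optimum is the walk 6->1->5, with weight 3 + 9 = 12.
Optimal value attained by: walk 6->1->5.
Answer: (M^⊗2)[6][5] = 12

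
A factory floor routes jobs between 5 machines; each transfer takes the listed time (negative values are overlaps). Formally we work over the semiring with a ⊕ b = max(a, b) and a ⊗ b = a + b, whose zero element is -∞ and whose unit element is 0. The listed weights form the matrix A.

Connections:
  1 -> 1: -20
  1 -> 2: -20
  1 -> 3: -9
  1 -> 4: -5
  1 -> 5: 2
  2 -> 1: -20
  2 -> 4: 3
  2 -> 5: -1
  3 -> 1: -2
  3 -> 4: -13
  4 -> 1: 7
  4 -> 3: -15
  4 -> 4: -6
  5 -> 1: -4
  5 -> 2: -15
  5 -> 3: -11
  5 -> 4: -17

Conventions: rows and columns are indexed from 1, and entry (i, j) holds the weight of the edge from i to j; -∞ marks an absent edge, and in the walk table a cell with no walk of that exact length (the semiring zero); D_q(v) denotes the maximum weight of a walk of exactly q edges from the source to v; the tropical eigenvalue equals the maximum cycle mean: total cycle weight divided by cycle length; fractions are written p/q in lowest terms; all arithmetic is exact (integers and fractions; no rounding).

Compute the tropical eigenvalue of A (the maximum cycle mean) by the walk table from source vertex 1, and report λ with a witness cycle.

q=0: [0, -∞, -∞, -∞, -∞]
q=1: [-20, -20, -9, -5, 2]
q=2: [2, -13, -9, -11, -18]
q=3: [-4, -18, -7, -3, 4]
q=4: [4, -11, -7, -9, -2]
q=5: [-2, -16, -5, -1, 6]
Optimal cycle mean attained by: cycle 1->4->1, total (-5) + 7, length 2.
Answer: λ = 1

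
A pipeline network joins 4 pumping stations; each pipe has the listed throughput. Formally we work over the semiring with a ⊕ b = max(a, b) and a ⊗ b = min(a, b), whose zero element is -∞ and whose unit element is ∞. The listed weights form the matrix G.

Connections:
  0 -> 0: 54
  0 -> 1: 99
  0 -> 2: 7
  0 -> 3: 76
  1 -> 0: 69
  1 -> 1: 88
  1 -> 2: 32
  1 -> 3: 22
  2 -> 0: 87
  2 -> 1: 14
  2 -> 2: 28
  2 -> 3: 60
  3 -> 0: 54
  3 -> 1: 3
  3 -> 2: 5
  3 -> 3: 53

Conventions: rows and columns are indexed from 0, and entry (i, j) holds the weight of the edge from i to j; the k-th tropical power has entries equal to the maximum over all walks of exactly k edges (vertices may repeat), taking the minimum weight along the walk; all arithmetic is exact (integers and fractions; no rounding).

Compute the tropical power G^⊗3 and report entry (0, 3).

G^⊗2:
  [69, 88, 32, 54]
  [69, 88, 32, 69]
  [54, 87, 28, 76]
  [54, 54, 7, 54]
G^⊗3:
  [69, 88, 32, 69]
  [69, 88, 32, 69]
  [69, 87, 32, 54]
  [54, 54, 32, 54]
Key observation: the optimum is the walk 0->1->0->3, with weight 99 min 69 min 76 = 69.
Optimal value attained by: walk 0->1->0->3.
Answer: (G^⊗3)[0][3] = 69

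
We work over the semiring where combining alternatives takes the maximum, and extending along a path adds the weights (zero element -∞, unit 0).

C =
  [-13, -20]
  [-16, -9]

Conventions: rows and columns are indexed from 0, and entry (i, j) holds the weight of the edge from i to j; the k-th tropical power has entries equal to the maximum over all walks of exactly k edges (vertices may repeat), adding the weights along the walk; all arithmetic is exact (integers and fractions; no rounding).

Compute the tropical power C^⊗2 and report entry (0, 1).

C^⊗2:
  [-26, -29]
  [-25, -18]
Key observation: the optimum is the walk 0->1->1, with weight (-20) + (-9) = -29.
Optimal value attained by: walk 0->1->1.
Answer: (C^⊗2)[0][1] = -29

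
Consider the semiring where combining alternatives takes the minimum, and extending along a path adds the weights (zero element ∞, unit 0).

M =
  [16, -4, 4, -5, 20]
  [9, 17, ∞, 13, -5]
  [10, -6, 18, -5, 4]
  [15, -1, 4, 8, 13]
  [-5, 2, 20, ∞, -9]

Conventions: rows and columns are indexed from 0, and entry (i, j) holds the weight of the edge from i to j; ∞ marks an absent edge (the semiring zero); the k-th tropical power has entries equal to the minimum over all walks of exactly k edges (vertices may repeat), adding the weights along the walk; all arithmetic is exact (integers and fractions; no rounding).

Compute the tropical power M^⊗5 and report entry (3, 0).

M^⊗2:
  [5, -6, -1, -1, -9]
  [-10, -3, 13, 4, -14]
  [-1, -6, -1, 3, -11]
  [8, -2, 12, -1, -6]
  [-14, -9, -1, -10, -18]
M^⊗3:
  [-14, -7, 3, -6, -18]
  [-19, -14, -6, -15, -23]
  [-16, -9, 3, -6, -20]
  [-11, -4, 3, 3, -15]
  [-23, -18, -10, -19, -27]
M^⊗4:
  [-23, -18, -10, -19, -27]
  [-28, -23, -15, -24, -32]
  [-25, -20, -12, -21, -29]
  [-20, -15, -7, -16, -24]
  [-32, -27, -19, -28, -36]
M^⊗5:
  [-32, -27, -19, -28, -36]
  [-37, -32, -24, -33, -41]
  [-34, -29, -21, -30, -38]
  [-29, -24, -16, -25, -33]
  [-41, -36, -28, -37, -45]
Key observation: the optimum is the walk 3->1->4->4->4->0, with weight (-1) + (-5) + (-9) + (-9) + (-5) = -29.
Optimal value attained by: walk 3->1->4->4->4->0.
Answer: (M^⊗5)[3][0] = -29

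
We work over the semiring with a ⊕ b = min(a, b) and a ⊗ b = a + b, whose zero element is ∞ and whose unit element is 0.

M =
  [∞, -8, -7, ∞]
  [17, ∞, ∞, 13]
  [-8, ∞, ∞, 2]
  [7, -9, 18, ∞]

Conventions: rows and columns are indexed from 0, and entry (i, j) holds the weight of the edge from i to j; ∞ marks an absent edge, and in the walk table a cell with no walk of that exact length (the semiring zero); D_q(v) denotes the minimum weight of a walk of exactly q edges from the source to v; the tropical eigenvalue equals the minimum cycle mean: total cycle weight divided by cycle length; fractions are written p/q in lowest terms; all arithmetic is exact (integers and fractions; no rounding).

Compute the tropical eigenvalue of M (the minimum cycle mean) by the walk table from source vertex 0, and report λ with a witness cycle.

q=0: [0, ∞, ∞, ∞]
q=1: [∞, -8, -7, ∞]
q=2: [-15, ∞, ∞, -5]
q=3: [2, -23, -22, ∞]
q=4: [-30, -6, -5, -20]
Optimal cycle mean attained by: cycle 0->2->0, total (-7) + (-8), length 2.
Answer: λ = -15/2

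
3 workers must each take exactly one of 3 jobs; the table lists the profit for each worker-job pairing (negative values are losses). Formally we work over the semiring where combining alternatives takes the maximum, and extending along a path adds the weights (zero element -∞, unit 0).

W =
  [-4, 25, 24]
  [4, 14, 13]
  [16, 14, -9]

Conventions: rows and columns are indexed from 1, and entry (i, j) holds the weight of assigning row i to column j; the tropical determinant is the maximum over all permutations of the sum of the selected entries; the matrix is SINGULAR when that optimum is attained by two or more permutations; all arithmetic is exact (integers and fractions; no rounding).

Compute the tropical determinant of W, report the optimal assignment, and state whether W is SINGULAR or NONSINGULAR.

σ = (1, 2, 3): (-4) + 14 + (-9) = 1
σ = (1, 3, 2): (-4) + 13 + 14 = 23
σ = (2, 1, 3): 25 + 4 + (-9) = 20
σ = (2, 3, 1): 25 + 13 + 16 = 54
σ = (3, 1, 2): 24 + 4 + 14 = 42
σ = (3, 2, 1): 24 + 14 + 16 = 54
Optimal value attained by: σ = (2, 3, 1).
Answer: det⊕(W) = 54; verdict: SINGULAR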